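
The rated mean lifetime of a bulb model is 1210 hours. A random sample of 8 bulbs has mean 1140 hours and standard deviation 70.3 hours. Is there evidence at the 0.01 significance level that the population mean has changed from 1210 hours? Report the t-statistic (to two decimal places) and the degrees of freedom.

t = -2.82, df = 7

H0: μ = 1210; H1: μ ≠ 1210 (one-sample t-test, two-sided).
t = (x̄ − μ₀)/(s/√n) = (1140 − 1210)/(70.3/√8) = -2.82
df = n − 1 = 7
Two-sided p-value ≈ 0.026
Since p ≈ 0.026 > α = 0.01, fail to reject H0; the data do not provide sufficient evidence against H0.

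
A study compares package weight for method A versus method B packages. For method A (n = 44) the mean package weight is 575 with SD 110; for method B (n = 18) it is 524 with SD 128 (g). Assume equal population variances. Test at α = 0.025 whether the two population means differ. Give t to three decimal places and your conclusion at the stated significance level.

t = 1.580; fail to reject H0

Let group 1 = method A, group 2 = method B. H0: μ_1 = μ_2; H1: μ_1 ≠ μ_2 (two-sample pooled-variance t-test, two-sided).
s_p² = [(44−1)·110² + (18−1)·128²]/(44+18−2) = 13313.8
t = (575 − 524)/√[13313.8·(1/44 + 1/18)] = 1.580
df = n₁ + n₂ − 2 = 60
Two-sided p-value ≈ 0.1194
Since p ≈ 0.1194 > α = 0.025, fail to reject H0; the evidence is not statistically significant.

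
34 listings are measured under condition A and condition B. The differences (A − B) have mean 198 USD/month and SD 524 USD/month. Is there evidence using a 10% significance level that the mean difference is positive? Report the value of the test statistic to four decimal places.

2.2033

H0: μ_d = 0; H1: μ_d > 0 (paired t-test on the differences, right-tailed).
t = d̄/(s_d/√n) = 198/(524/√34) = 2.2033
df = n − 1 = 33
p-value = P(T ≥ 2.2033) ≈ 0.0173
Since p ≈ 0.0173 < α = 0.1, reject H0; the data support H1.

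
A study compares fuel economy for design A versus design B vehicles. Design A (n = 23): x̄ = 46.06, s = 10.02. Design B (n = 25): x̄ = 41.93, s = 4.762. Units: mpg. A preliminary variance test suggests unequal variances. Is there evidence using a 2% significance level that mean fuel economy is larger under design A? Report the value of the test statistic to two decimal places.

Let group 1 = design A, group 2 = design B. H0: μ_1 = μ_2; H1: μ_1 > μ_2 (Welch's two-sample t-test, right-tailed).
t = (x̄_1 − x̄_2)/√(s_1²/n_1 + s_2²/n_2) = (46.06 − 41.93)/√(10.02²/23 + 4.762²/25) = 1.80
Welch–Satterthwaite df ≈ 30.87
p-value = P(T ≥ 1.80) ≈ 0.0409
Since p ≈ 0.0409 > α = 0.02, fail to reject H0; the data do not provide sufficient evidence against H0.

1.80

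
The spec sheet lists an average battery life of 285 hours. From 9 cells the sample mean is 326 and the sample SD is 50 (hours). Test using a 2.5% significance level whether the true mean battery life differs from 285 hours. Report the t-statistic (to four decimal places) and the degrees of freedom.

t = 2.4600, df = 8

H0: μ = 285; H1: μ ≠ 285 (one-sample t-test, two-sided).
t = (x̄ − μ₀)/(s/√n) = (326 − 285)/(50/√9) = 2.4600
df = n − 1 = 8
Two-sided p-value ≈ 0.039
Since p ≈ 0.039 > α = 0.025, fail to reject H0; the evidence is not statistically significant.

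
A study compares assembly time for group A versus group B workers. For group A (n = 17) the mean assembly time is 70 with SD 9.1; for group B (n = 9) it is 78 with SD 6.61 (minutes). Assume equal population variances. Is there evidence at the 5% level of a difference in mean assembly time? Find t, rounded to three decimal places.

-2.323

Let group 1 = group A, group 2 = group B. H0: μ_1 = μ_2; H1: μ_1 ≠ μ_2 (two-sample pooled-variance t-test, two-sided).
s_p² = [(17−1)·9.1² + (9−1)·6.61²]/(17+9−2) = 69.7707
t = (70 − 78)/√[69.7707·(1/17 + 1/9)] = -2.323
df = n₁ + n₂ − 2 = 24
Two-sided p-value ≈ 0.0290
Since p ≈ 0.0290 < α = 0.05, reject H0; the data support H1.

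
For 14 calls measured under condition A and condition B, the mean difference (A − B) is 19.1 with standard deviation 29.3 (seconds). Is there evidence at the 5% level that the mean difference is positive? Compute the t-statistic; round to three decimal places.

2.439

H0: μ_d = 0; H1: μ_d > 0 (paired t-test on the differences, right-tailed).
t = d̄/(s_d/√n) = 19.1/(29.3/√14) = 2.439
df = n − 1 = 13
p-value = P(T ≥ 2.439) ≈ 0.015
Since p ≈ 0.015 < α = 0.05, reject H0; the evidence is statistically significant.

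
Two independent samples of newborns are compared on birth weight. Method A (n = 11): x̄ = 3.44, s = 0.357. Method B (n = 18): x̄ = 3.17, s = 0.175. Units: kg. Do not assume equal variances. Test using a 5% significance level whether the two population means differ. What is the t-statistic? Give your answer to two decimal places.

Let group 1 = method A, group 2 = method B. H0: μ_1 = μ_2; H1: μ_1 ≠ μ_2 (Welch's two-sample t-test, two-sided).
t = (x̄_1 − x̄_2)/√(s_1²/n_1 + s_2²/n_2) = (3.44 − 3.17)/√(0.357²/11 + 0.175²/18) = 2.34
Welch–Satterthwaite df ≈ 12.99
Two-sided p-value ≈ 0.0358
Since p ≈ 0.0358 < α = 0.05, reject H0; the data support H1.

2.34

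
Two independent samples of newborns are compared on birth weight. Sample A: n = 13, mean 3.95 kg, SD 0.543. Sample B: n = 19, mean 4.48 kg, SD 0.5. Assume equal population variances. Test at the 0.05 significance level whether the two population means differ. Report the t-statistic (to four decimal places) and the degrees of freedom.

Let group 1 = sample A, group 2 = sample B. H0: μ_1 = μ_2; H1: μ_1 ≠ μ_2 (two-sample pooled-variance t-test, two-sided).
s_p² = [(13−1)·0.543² + (19−1)·0.5²]/(13+19−2) = 0.26794
t = (3.95 − 4.48)/√[0.26794·(1/13 + 1/19)] = -2.8447
df = n₁ + n₂ − 2 = 30
Two-sided p-value ≈ 0.008
Since p ≈ 0.008 < α = 0.05, reject H0; the evidence is statistically significant.

t = -2.8447, df = 30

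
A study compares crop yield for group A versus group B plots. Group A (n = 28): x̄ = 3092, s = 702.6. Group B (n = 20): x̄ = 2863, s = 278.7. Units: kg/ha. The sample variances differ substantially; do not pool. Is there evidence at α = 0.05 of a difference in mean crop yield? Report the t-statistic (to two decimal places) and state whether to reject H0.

t = 1.56; fail to reject H0

Let group 1 = group A, group 2 = group B. H0: μ_1 = μ_2; H1: μ_1 ≠ μ_2 (Welch's two-sample t-test, two-sided).
t = (x̄_1 − x̄_2)/√(s_1²/n_1 + s_2²/n_2) = (3092 − 2863)/√(702.6²/28 + 278.7²/20) = 1.56
Welch–Satterthwaite df ≈ 37.61
Two-sided p-value ≈ 0.1268
Since p ≈ 0.1268 > α = 0.05, fail to reject H0; the data do not provide sufficient evidence against H0.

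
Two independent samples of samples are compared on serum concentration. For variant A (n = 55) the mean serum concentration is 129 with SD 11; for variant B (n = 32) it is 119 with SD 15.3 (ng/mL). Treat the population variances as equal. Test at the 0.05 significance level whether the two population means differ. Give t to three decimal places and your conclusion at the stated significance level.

t = 3.531; reject H0

Let group 1 = variant A, group 2 = variant B. H0: μ_1 = μ_2; H1: μ_1 ≠ μ_2 (two-sample pooled-variance t-test, two-sided).
s_p² = [(55−1)·11² + (32−1)·15.3²]/(55+32−2) = 162.245
t = (129 − 119)/√[162.245·(1/55 + 1/32)] = 3.531
df = n₁ + n₂ − 2 = 85
Two-sided p-value ≈ 0.0007
Since p ≈ 0.0007 < α = 0.05, reject H0; the data support H1.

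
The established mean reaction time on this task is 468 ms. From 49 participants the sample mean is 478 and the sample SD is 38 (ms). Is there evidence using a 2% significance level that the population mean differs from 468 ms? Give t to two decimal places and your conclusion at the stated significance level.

t = 1.84; fail to reject H0

H0: μ = 468; H1: μ ≠ 468 (one-sample t-test, two-sided).
t = (x̄ − μ₀)/(s/√n) = (478 − 468)/(38/√49) = 1.84
df = n − 1 = 48
Two-sided p-value ≈ 0.0716
Since p ≈ 0.0716 > α = 0.02, fail to reject H0; the data do not provide sufficient evidence against H0.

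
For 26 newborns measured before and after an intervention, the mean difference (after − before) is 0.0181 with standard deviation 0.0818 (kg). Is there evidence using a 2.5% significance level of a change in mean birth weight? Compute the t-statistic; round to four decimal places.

H0: μ_d = 0; H1: μ_d ≠ 0 (paired t-test on the differences, two-sided).
t = d̄/(s_d/√n) = 0.0181/(0.0818/√26) = 1.1283
df = n − 1 = 25
Two-sided p-value ≈ 0.270
Since p ≈ 0.270 > α = 0.025, fail to reject H0; the data do not provide sufficient evidence against H0.

1.1283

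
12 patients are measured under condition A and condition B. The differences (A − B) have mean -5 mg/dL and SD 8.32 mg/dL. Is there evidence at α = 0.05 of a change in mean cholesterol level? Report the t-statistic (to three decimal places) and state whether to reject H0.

H0: μ_d = 0; H1: μ_d ≠ 0 (paired t-test on the differences, two-sided).
t = d̄/(s_d/√n) = -5/(8.32/√12) = -2.082
df = n − 1 = 11
Two-sided p-value ≈ 0.0615
Since p ≈ 0.0615 > α = 0.05, fail to reject H0; the evidence is not statistically significant.

t = -2.082; fail to reject H0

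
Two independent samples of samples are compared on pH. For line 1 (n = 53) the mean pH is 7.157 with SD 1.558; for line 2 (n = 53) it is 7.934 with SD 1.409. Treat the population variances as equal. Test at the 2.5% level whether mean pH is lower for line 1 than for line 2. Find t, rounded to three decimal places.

Let group 1 = line 1, group 2 = line 2. H0: μ_1 = μ_2; H1: μ_1 < μ_2 (two-sample pooled-variance t-test, left-tailed).
s_p² = [(53−1)·1.558² + (53−1)·1.409²]/(53+53−2) = 2.20632
t = (7.157 − 7.934)/√[2.20632·(1/53 + 1/53)] = -2.693
df = n₁ + n₂ − 2 = 104
p-value = P(T ≤ -2.693) ≈ 0.0041
Since p ≈ 0.0041 < α = 0.025, reject H0; the data support H1.

-2.693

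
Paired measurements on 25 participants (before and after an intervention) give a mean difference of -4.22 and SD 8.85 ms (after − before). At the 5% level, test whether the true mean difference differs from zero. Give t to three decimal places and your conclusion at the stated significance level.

H0: μ_d = 0; H1: μ_d ≠ 0 (paired t-test on the differences, two-sided).
t = d̄/(s_d/√n) = -4.22/(8.85/√25) = -2.384
df = n − 1 = 24
Two-sided p-value ≈ 0.0254
Since p ≈ 0.0254 < α = 0.05, reject H0; the evidence is statistically significant.

t = -2.384; reject H0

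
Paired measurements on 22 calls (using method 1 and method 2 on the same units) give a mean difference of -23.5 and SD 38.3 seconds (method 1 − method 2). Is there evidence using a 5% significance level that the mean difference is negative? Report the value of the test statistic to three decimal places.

-2.878

H0: μ_d = 0; H1: μ_d < 0 (paired t-test on the differences, left-tailed).
t = d̄/(s_d/√n) = -23.5/(38.3/√22) = -2.878
df = n − 1 = 21
p-value = P(T ≤ -2.878) ≈ 0.0045
Since p ≈ 0.0045 < α = 0.05, reject H0; the data support H1.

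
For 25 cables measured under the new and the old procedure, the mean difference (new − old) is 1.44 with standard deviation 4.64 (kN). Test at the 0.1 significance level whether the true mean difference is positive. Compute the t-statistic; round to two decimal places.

1.55

H0: μ_d = 0; H1: μ_d > 0 (paired t-test on the differences, right-tailed).
t = d̄/(s_d/√n) = 1.44/(4.64/√25) = 1.55
df = n − 1 = 24
p-value = P(T ≥ 1.55) ≈ 0.067
Since p ≈ 0.067 < α = 0.1, reject H0; the evidence is statistically significant.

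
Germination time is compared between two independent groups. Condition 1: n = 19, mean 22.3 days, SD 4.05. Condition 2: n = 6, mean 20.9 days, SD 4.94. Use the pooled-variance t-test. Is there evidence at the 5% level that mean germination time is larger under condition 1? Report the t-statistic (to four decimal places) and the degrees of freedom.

Let group 1 = condition 1, group 2 = condition 2. H0: μ_1 = μ_2; H1: μ_1 > μ_2 (two-sample pooled-variance t-test, right-tailed).
s_p² = [(19−1)·4.05² + (6−1)·4.94²]/(19+6−2) = 18.1419
t = (22.3 − 20.9)/√[18.1419·(1/19 + 1/6)] = 0.7019
df = n₁ + n₂ − 2 = 23
p-value = P(T ≥ 0.7019) ≈ 0.2449
Since p ≈ 0.2449 > α = 0.05, fail to reject H0; the data do not provide sufficient evidence against H0.

t = 0.7019, df = 23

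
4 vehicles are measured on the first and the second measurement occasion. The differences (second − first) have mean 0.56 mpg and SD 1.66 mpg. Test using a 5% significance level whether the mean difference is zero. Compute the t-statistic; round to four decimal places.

H0: μ_d = 0; H1: μ_d ≠ 0 (paired t-test on the differences, two-sided).
t = d̄/(s_d/√n) = 0.56/(1.66/√4) = 0.6747
df = n − 1 = 3
Two-sided p-value ≈ 0.5482
Since p ≈ 0.5482 > α = 0.05, fail to reject H0; the data do not provide sufficient evidence against H0.

0.6747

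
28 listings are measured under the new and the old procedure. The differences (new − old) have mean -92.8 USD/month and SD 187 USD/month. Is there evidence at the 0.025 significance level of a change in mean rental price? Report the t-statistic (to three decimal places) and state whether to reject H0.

t = -2.626; reject H0

H0: μ_d = 0; H1: μ_d ≠ 0 (paired t-test on the differences, two-sided).
t = d̄/(s_d/√n) = -92.8/(187/√28) = -2.626
df = n − 1 = 27
Two-sided p-value ≈ 0.014
Since p ≈ 0.014 < α = 0.025, reject H0; the evidence is statistically significant.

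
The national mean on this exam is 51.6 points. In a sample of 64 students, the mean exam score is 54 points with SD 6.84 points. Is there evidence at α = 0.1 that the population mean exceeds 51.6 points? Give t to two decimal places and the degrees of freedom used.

t = 2.81, df = 63

H0: μ = 51.6; H1: μ > 51.6 (one-sample t-test, right-tailed).
t = (x̄ − μ₀)/(s/√n) = (54 − 51.6)/(6.84/√64) = 2.81
df = n − 1 = 63
p-value = P(T ≥ 2.81) ≈ 0.0033
Since p ≈ 0.0033 < α = 0.1, reject H0; the data support H1.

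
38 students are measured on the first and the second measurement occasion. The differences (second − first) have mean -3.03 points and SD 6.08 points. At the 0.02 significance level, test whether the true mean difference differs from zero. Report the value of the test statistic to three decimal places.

H0: μ_d = 0; H1: μ_d ≠ 0 (paired t-test on the differences, two-sided).
t = d̄/(s_d/√n) = -3.03/(6.08/√38) = -3.072
df = n − 1 = 37
Two-sided p-value ≈ 0.004
Since p ≈ 0.004 < α = 0.02, reject H0; the data support H1.

-3.072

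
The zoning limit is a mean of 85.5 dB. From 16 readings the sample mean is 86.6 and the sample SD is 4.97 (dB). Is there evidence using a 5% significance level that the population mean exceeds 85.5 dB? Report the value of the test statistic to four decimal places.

0.8853

H0: μ = 85.5; H1: μ > 85.5 (one-sample t-test, right-tailed).
t = (x̄ − μ₀)/(s/√n) = (86.6 − 85.5)/(4.97/√16) = 0.8853
df = n − 1 = 15
p-value = P(T ≥ 0.8853) ≈ 0.195
Since p ≈ 0.195 > α = 0.05, fail to reject H0; the data do not provide sufficient evidence against H0.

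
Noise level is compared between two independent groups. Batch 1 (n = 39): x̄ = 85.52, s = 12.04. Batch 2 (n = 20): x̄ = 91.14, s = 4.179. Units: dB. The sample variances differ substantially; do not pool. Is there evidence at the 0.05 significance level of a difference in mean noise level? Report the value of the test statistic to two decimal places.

-2.62

Let group 1 = batch 1, group 2 = batch 2. H0: μ_1 = μ_2; H1: μ_1 ≠ μ_2 (Welch's two-sample t-test, two-sided).
t = (x̄_1 − x̄_2)/√(s_1²/n_1 + s_2²/n_2) = (85.52 − 91.14)/√(12.04²/39 + 4.179²/20) = -2.62
Welch–Satterthwaite df ≈ 52.19
Two-sided p-value ≈ 0.0114
Since p ≈ 0.0114 < α = 0.05, reject H0; the data support H1.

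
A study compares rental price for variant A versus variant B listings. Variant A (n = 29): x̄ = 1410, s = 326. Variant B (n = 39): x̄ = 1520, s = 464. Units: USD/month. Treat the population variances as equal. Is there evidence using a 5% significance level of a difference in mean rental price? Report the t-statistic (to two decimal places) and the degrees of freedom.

t = -1.09, df = 66

Let group 1 = variant A, group 2 = variant B. H0: μ_1 = μ_2; H1: μ_1 ≠ μ_2 (two-sample pooled-variance t-test, two-sided).
s_p² = [(29−1)·326² + (39−1)·464²]/(29+39−2) = 169045
t = (1410 − 1520)/√[169045·(1/29 + 1/39)] = -1.09
df = n₁ + n₂ − 2 = 66
Two-sided p-value ≈ 0.2792
Since p ≈ 0.2792 > α = 0.05, fail to reject H0; the evidence is not statistically significant.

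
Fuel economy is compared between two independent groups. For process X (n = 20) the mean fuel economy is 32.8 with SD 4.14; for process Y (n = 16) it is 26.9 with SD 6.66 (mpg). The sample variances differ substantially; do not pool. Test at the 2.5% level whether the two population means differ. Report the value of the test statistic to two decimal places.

Let group 1 = process X, group 2 = process Y. H0: μ_1 = μ_2; H1: μ_1 ≠ μ_2 (Welch's two-sample t-test, two-sided).
t = (x̄_1 − x̄_2)/√(s_1²/n_1 + s_2²/n_2) = (32.8 − 26.9)/√(4.14²/20 + 6.66²/16) = 3.10
Welch–Satterthwaite df ≈ 23.90
Two-sided p-value ≈ 0.0049
Since p ≈ 0.0049 < α = 0.025, reject H0; the evidence is statistically significant.

3.10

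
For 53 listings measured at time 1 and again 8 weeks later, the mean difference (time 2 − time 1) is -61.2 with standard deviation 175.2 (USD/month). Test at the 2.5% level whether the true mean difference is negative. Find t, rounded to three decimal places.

-2.543

H0: μ_d = 0; H1: μ_d < 0 (paired t-test on the differences, left-tailed).
t = d̄/(s_d/√n) = -61.2/(175.2/√53) = -2.543
df = n − 1 = 52
p-value = P(T ≤ -2.543) ≈ 0.0070
Since p ≈ 0.0070 < α = 0.025, reject H0; the data support H1.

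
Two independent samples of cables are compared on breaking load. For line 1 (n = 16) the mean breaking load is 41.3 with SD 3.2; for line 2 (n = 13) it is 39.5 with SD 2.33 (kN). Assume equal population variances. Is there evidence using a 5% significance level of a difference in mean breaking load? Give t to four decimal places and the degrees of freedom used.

t = 1.6936, df = 27

Let group 1 = line 1, group 2 = line 2. H0: μ_1 = μ_2; H1: μ_1 ≠ μ_2 (two-sample pooled-variance t-test, two-sided).
s_p² = [(16−1)·3.2² + (13−1)·2.33²]/(16+13−2) = 8.10173
t = (41.3 − 39.5)/√[8.10173·(1/16 + 1/13)] = 1.6936
df = n₁ + n₂ − 2 = 27
Two-sided p-value ≈ 0.1018
Since p ≈ 0.1018 > α = 0.05, fail to reject H0; the data do not provide sufficient evidence against H0.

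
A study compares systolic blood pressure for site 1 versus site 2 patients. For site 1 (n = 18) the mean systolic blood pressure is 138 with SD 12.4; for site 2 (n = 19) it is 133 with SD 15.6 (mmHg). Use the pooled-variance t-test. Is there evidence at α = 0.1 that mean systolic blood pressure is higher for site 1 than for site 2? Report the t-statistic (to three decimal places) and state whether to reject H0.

t = 1.075; fail to reject H0

Let group 1 = site 1, group 2 = site 2. H0: μ_1 = μ_2; H1: μ_1 > μ_2 (two-sample pooled-variance t-test, right-tailed).
s_p² = [(18−1)·12.4² + (19−1)·15.6²]/(18+19−2) = 199.84
t = (138 − 133)/√[199.84·(1/18 + 1/19)] = 1.075
df = n₁ + n₂ − 2 = 35
p-value = P(T ≥ 1.075) ≈ 0.145
Since p ≈ 0.145 > α = 0.1, fail to reject H0; the data do not provide sufficient evidence against H0.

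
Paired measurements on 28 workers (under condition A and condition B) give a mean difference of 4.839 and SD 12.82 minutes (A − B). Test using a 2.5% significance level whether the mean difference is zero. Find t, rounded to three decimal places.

H0: μ_d = 0; H1: μ_d ≠ 0 (paired t-test on the differences, two-sided).
t = d̄/(s_d/√n) = 4.839/(12.82/√28) = 1.997
df = n − 1 = 27
Two-sided p-value ≈ 0.0560
Since p ≈ 0.0560 > α = 0.025, fail to reject H0; the data do not provide sufficient evidence against H0.

1.997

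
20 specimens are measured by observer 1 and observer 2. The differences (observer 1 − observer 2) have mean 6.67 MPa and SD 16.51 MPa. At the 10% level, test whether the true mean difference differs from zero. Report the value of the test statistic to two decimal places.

1.81

H0: μ_d = 0; H1: μ_d ≠ 0 (paired t-test on the differences, two-sided).
t = d̄/(s_d/√n) = 6.67/(16.51/√20) = 1.81
df = n − 1 = 19
Two-sided p-value ≈ 0.0867
Since p ≈ 0.0867 < α = 0.1, reject H0; the data support H1.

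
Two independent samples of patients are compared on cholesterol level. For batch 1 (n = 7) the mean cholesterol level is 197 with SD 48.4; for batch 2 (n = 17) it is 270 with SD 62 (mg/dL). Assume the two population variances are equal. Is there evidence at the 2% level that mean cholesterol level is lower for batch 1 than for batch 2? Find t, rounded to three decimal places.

-2.774

Let group 1 = batch 1, group 2 = batch 2. H0: μ_1 = μ_2; H1: μ_1 < μ_2 (two-sample pooled-variance t-test, left-tailed).
s_p² = [(7−1)·48.4² + (17−1)·62²]/(7+17−2) = 3434.52
t = (197 − 270)/√[3434.52·(1/7 + 1/17)] = -2.774
df = n₁ + n₂ − 2 = 22
p-value = P(T ≤ -2.774) ≈ 0.0055
Since p ≈ 0.0055 < α = 0.02, reject H0; the evidence is statistically significant.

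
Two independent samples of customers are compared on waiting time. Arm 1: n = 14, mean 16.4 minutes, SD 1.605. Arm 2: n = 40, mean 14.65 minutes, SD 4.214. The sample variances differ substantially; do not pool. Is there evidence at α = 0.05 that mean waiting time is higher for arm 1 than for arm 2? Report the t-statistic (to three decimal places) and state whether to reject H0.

Let group 1 = arm 1, group 2 = arm 2. H0: μ_1 = μ_2; H1: μ_1 > μ_2 (Welch's two-sample t-test, right-tailed).
t = (x̄_1 − x̄_2)/√(s_1²/n_1 + s_2²/n_2) = (16.4 − 14.65)/√(1.605²/14 + 4.214²/40) = 2.208
Welch–Satterthwaite df ≈ 51.49
p-value = P(T ≥ 2.208) ≈ 0.0158
Since p ≈ 0.0158 < α = 0.05, reject H0; the data support H1.

t = 2.208; reject H0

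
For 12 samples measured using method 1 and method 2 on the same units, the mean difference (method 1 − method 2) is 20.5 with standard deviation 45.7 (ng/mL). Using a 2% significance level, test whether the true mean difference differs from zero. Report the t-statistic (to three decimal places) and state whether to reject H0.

H0: μ_d = 0; H1: μ_d ≠ 0 (paired t-test on the differences, two-sided).
t = d̄/(s_d/√n) = 20.5/(45.7/√12) = 1.554
df = n − 1 = 11
Two-sided p-value ≈ 0.148
Since p ≈ 0.148 > α = 0.02, fail to reject H0; the evidence is not statistically significant.

t = 1.554; fail to reject H0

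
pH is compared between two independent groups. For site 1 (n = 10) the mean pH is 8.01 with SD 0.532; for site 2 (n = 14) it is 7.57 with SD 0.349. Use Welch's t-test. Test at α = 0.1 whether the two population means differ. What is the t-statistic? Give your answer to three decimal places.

2.287

Let group 1 = site 1, group 2 = site 2. H0: μ_1 = μ_2; H1: μ_1 ≠ μ_2 (Welch's two-sample t-test, two-sided).
t = (x̄_1 − x̄_2)/√(s_1²/n_1 + s_2²/n_2) = (8.01 − 7.57)/√(0.532²/10 + 0.349²/14) = 2.287
Welch–Satterthwaite df ≈ 14.44
Two-sided p-value ≈ 0.0377
Since p ≈ 0.0377 < α = 0.1, reject H0; the evidence is statistically significant.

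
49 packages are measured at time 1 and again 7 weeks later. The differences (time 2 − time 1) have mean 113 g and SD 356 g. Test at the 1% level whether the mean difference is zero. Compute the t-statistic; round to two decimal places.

2.22

H0: μ_d = 0; H1: μ_d ≠ 0 (paired t-test on the differences, two-sided).
t = d̄/(s_d/√n) = 113/(356/√49) = 2.22
df = n − 1 = 48
Two-sided p-value ≈ 0.031
Since p ≈ 0.031 > α = 0.01, fail to reject H0; the evidence is not statistically significant.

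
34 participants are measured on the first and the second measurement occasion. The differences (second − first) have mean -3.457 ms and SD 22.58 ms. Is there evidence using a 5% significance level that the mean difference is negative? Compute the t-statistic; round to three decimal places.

H0: μ_d = 0; H1: μ_d < 0 (paired t-test on the differences, left-tailed).
t = d̄/(s_d/√n) = -3.457/(22.58/√34) = -0.893
df = n − 1 = 33
p-value = P(T ≤ -0.893) ≈ 0.189
Since p ≈ 0.189 > α = 0.05, fail to reject H0; the data do not provide sufficient evidence against H0.

-0.893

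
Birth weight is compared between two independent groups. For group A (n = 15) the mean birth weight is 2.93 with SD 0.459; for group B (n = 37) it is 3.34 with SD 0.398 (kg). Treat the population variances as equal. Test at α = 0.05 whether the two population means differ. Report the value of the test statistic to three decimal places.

Let group 1 = group A, group 2 = group B. H0: μ_1 = μ_2; H1: μ_1 ≠ μ_2 (two-sample pooled-variance t-test, two-sided).
s_p² = [(15−1)·0.459² + (37−1)·0.398²]/(15+37−2) = 0.173042
t = (2.93 − 3.34)/√[0.173042·(1/15 + 1/37)] = -3.220
df = n₁ + n₂ − 2 = 50
Two-sided p-value ≈ 0.002
Since p ≈ 0.002 < α = 0.05, reject H0; the data support H1.

-3.220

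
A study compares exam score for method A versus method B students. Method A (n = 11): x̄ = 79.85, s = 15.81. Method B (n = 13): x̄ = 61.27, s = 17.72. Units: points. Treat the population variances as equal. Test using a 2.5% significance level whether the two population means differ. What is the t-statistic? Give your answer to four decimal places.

2.6870

Let group 1 = method A, group 2 = method B. H0: μ_1 = μ_2; H1: μ_1 ≠ μ_2 (two-sample pooled-variance t-test, two-sided).
s_p² = [(11−1)·15.81² + (13−1)·17.72²]/(11+13−2) = 284.888
t = (79.85 − 61.27)/√[284.888·(1/11 + 1/13)] = 2.6870
df = n₁ + n₂ − 2 = 22
Two-sided p-value ≈ 0.0135
Since p ≈ 0.0135 < α = 0.025, reject H0; the evidence is statistically significant.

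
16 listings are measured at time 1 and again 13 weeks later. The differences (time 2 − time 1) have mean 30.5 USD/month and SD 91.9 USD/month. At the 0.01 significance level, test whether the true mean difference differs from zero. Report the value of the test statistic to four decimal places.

1.3275

H0: μ_d = 0; H1: μ_d ≠ 0 (paired t-test on the differences, two-sided).
t = d̄/(s_d/√n) = 30.5/(91.9/√16) = 1.3275
df = n − 1 = 15
Two-sided p-value ≈ 0.204
Since p ≈ 0.204 > α = 0.01, fail to reject H0; the evidence is not statistically significant.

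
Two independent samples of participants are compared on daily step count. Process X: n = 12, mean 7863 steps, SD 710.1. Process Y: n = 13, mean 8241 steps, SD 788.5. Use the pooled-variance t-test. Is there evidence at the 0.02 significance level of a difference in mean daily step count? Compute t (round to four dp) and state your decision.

t = -1.2556; fail to reject H0

Let group 1 = process X, group 2 = process Y. H0: μ_1 = μ_2; H1: μ_1 ≠ μ_2 (two-sample pooled-variance t-test, two-sided).
s_p² = [(12−1)·710.1² + (13−1)·788.5²]/(12+13−2) = 565541
t = (7863 − 8241)/√[565541·(1/12 + 1/13)] = -1.2556
df = n₁ + n₂ − 2 = 23
Two-sided p-value ≈ 0.222
Since p ≈ 0.222 > α = 0.02, fail to reject H0; the evidence is not statistically significant.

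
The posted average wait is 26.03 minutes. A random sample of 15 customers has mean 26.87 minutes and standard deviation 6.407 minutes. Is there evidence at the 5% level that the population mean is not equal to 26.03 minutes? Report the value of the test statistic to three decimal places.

0.508

H0: μ = 26.03; H1: μ ≠ 26.03 (one-sample t-test, two-sided).
t = (x̄ − μ₀)/(s/√n) = (26.87 − 26.03)/(6.407/√15) = 0.508
df = n − 1 = 14
Two-sided p-value ≈ 0.6195
Since p ≈ 0.6195 > α = 0.05, fail to reject H0; the evidence is not statistically significant.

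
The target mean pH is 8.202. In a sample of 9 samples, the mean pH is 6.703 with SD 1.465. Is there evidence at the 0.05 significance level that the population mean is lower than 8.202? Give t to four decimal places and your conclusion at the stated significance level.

H0: μ = 8.202; H1: μ < 8.202 (one-sample t-test, left-tailed).
t = (x̄ − μ₀)/(s/√n) = (6.703 − 8.202)/(1.465/√9) = -3.0696
df = n − 1 = 8
p-value = P(T ≤ -3.0696) ≈ 0.0077
Since p ≈ 0.0077 < α = 0.05, reject H0; the evidence is statistically significant.

t = -3.0696; reject H0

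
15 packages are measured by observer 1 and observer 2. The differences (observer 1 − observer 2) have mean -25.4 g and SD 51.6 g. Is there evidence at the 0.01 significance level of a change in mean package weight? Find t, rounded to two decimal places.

H0: μ_d = 0; H1: μ_d ≠ 0 (paired t-test on the differences, two-sided).
t = d̄/(s_d/√n) = -25.4/(51.6/√15) = -1.91
df = n − 1 = 14
Two-sided p-value ≈ 0.077
Since p ≈ 0.077 > α = 0.01, fail to reject H0; the evidence is not statistically significant.

-1.91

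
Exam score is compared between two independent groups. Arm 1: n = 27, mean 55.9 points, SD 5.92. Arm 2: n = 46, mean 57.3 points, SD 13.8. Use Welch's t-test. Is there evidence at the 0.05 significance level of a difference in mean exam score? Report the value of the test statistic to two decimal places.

-0.60

Let group 1 = arm 1, group 2 = arm 2. H0: μ_1 = μ_2; H1: μ_1 ≠ μ_2 (Welch's two-sample t-test, two-sided).
t = (x̄_1 − x̄_2)/√(s_1²/n_1 + s_2²/n_2) = (55.9 − 57.3)/√(5.92²/27 + 13.8²/46) = -0.60
Welch–Satterthwaite df ≈ 66.35
Two-sided p-value ≈ 0.550
Since p ≈ 0.550 > α = 0.05, fail to reject H0; the data do not provide sufficient evidence against H0.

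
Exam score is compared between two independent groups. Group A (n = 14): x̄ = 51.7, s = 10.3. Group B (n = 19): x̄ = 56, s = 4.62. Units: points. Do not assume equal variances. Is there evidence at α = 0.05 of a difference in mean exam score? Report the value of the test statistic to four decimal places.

Let group 1 = group A, group 2 = group B. H0: μ_1 = μ_2; H1: μ_1 ≠ μ_2 (Welch's two-sample t-test, two-sided).
t = (x̄_1 − x̄_2)/√(s_1²/n_1 + s_2²/n_2) = (51.7 − 56)/√(10.3²/14 + 4.62²/19) = -1.4577
Welch–Satterthwaite df ≈ 16.87
Two-sided p-value ≈ 0.1633
Since p ≈ 0.1633 > α = 0.05, fail to reject H0; the evidence is not statistically significant.

-1.4577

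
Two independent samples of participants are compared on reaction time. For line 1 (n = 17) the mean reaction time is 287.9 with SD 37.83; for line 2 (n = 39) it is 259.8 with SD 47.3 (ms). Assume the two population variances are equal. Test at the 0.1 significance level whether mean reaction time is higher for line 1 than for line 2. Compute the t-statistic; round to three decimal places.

2.163

Let group 1 = line 1, group 2 = line 2. H0: μ_1 = μ_2; H1: μ_1 > μ_2 (two-sample pooled-variance t-test, right-tailed).
s_p² = [(17−1)·37.83² + (39−1)·47.3²]/(17+39−2) = 1998.42
t = (287.9 − 259.8)/√[1998.42·(1/17 + 1/39)] = 2.163
df = n₁ + n₂ − 2 = 54
p-value = P(T ≥ 2.163) ≈ 0.017
Since p ≈ 0.017 < α = 0.1, reject H0; the evidence is statistically significant.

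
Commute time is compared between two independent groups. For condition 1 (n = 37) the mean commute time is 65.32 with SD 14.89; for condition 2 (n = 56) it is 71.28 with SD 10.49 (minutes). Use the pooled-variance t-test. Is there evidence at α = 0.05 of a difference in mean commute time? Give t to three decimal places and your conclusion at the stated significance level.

Let group 1 = condition 1, group 2 = condition 2. H0: μ_1 = μ_2; H1: μ_1 ≠ μ_2 (two-sample pooled-variance t-test, two-sided).
s_p² = [(37−1)·14.89² + (56−1)·10.49²]/(37+56−2) = 154.218
t = (65.32 − 71.28)/√[154.218·(1/37 + 1/56)] = -2.265
df = n₁ + n₂ − 2 = 91
Two-sided p-value ≈ 0.026
Since p ≈ 0.026 < α = 0.05, reject H0; the data support H1.

t = -2.265; reject H0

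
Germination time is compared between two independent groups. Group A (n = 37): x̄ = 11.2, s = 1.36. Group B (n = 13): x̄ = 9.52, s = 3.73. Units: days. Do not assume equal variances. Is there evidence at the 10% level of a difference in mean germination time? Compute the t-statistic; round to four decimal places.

1.5873

Let group 1 = group A, group 2 = group B. H0: μ_1 = μ_2; H1: μ_1 ≠ μ_2 (Welch's two-sample t-test, two-sided).
t = (x̄_1 − x̄_2)/√(s_1²/n_1 + s_2²/n_2) = (11.2 − 9.52)/√(1.36²/37 + 3.73²/13) = 1.5873
Welch–Satterthwaite df ≈ 13.14
Two-sided p-value ≈ 0.136
Since p ≈ 0.136 > α = 0.1, fail to reject H0; the evidence is not statistically significant.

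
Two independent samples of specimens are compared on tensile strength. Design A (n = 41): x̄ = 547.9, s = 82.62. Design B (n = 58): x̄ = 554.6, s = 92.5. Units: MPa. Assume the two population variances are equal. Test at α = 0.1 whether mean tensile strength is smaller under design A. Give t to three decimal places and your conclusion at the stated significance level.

Let group 1 = design A, group 2 = design B. H0: μ_1 = μ_2; H1: μ_1 < μ_2 (two-sample pooled-variance t-test, left-tailed).
s_p² = [(41−1)·82.62² + (58−1)·92.5²]/(41+58−2) = 7842.77
t = (547.9 − 554.6)/√[7842.77·(1/41 + 1/58)] = -0.371
df = n₁ + n₂ − 2 = 97
p-value = P(T ≤ -0.371) ≈ 0.356
Since p ≈ 0.356 > α = 0.1, fail to reject H0; the data do not provide sufficient evidence against H0.

t = -0.371; fail to reject H0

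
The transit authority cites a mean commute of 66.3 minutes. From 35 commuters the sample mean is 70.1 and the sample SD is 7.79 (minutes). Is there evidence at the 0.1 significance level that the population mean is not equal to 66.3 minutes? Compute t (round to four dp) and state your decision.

t = 2.8859; reject H0

H0: μ = 66.3; H1: μ ≠ 66.3 (one-sample t-test, two-sided).
t = (x̄ − μ₀)/(s/√n) = (70.1 − 66.3)/(7.79/√35) = 2.8859
df = n − 1 = 34
Two-sided p-value ≈ 0.007
Since p ≈ 0.007 < α = 0.1, reject H0; the evidence is statistically significant.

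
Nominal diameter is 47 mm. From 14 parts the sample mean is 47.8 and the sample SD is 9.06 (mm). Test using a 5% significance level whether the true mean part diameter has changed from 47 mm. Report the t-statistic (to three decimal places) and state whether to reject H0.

t = 0.330; fail to reject H0

H0: μ = 47; H1: μ ≠ 47 (one-sample t-test, two-sided).
t = (x̄ − μ₀)/(s/√n) = (47.8 − 47)/(9.06/√14) = 0.330
df = n − 1 = 13
Two-sided p-value ≈ 0.7464
Since p ≈ 0.7464 > α = 0.05, fail to reject H0; the evidence is not statistically significant.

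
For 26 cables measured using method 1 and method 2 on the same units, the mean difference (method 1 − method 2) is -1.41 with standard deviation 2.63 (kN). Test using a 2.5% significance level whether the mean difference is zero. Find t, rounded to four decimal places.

-2.7337

H0: μ_d = 0; H1: μ_d ≠ 0 (paired t-test on the differences, two-sided).
t = d̄/(s_d/√n) = -1.41/(2.63/√26) = -2.7337
df = n − 1 = 25
Two-sided p-value ≈ 0.0113
Since p ≈ 0.0113 < α = 0.025, reject H0; the evidence is statistically significant.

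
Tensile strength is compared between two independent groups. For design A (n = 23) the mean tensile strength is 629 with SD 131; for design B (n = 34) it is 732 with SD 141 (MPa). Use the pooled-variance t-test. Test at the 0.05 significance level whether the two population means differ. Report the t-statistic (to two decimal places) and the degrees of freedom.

Let group 1 = design A, group 2 = design B. H0: μ_1 = μ_2; H1: μ_1 ≠ μ_2 (two-sample pooled-variance t-test, two-sided).
s_p² = [(23−1)·131² + (34−1)·141²]/(23+34−2) = 18793
t = (629 − 732)/√[18793·(1/23 + 1/34)] = -2.78
df = n₁ + n₂ − 2 = 55
Two-sided p-value ≈ 0.007
Since p ≈ 0.007 < α = 0.05, reject H0; the data support H1.

t = -2.78, df = 55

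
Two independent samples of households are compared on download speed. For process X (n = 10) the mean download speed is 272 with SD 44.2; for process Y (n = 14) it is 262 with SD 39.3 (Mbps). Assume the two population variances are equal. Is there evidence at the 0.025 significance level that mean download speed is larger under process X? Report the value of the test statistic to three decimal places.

Let group 1 = process X, group 2 = process Y. H0: μ_1 = μ_2; H1: μ_1 > μ_2 (two-sample pooled-variance t-test, right-tailed).
s_p² = [(10−1)·44.2² + (14−1)·39.3²]/(10+14−2) = 1711.87
t = (272 − 262)/√[1711.87·(1/10 + 1/14)] = 0.584
df = n₁ + n₂ − 2 = 22
p-value = P(T ≥ 0.584) ≈ 0.283
Since p ≈ 0.283 > α = 0.025, fail to reject H0; the evidence is not statistically significant.

0.584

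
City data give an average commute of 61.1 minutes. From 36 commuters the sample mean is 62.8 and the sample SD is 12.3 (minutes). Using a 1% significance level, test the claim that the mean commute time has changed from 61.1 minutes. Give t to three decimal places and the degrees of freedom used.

H0: μ = 61.1; H1: μ ≠ 61.1 (one-sample t-test, two-sided).
t = (x̄ − μ₀)/(s/√n) = (62.8 − 61.1)/(12.3/√36) = 0.829
df = n − 1 = 35
Two-sided p-value ≈ 0.413
Since p ≈ 0.413 > α = 0.01, fail to reject H0; the data do not provide sufficient evidence against H0.

t = 0.829, df = 35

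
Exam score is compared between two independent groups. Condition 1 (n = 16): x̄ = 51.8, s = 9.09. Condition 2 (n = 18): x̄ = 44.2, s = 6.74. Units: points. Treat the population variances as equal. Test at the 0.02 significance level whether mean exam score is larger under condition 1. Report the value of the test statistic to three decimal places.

Let group 1 = condition 1, group 2 = condition 2. H0: μ_1 = μ_2; H1: μ_1 > μ_2 (two-sample pooled-variance t-test, right-tailed).
s_p² = [(16−1)·9.09² + (18−1)·6.74²]/(16+18−2) = 62.8653
t = (51.8 − 44.2)/√[62.8653·(1/16 + 1/18)] = 2.790
df = n₁ + n₂ − 2 = 32
p-value = P(T ≥ 2.790) ≈ 0.0044
Since p ≈ 0.0044 < α = 0.02, reject H0; the data support H1.

2.790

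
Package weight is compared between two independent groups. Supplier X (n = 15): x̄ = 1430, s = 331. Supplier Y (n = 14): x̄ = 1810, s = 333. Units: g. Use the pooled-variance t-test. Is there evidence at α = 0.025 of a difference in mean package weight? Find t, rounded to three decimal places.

Let group 1 = supplier X, group 2 = supplier Y. H0: μ_1 = μ_2; H1: μ_1 ≠ μ_2 (two-sample pooled-variance t-test, two-sided).
s_p² = [(15−1)·331² + (14−1)·333²]/(15+14−2) = 110200
t = (1430 − 1810)/√[110200·(1/15 + 1/14)] = -3.080
df = n₁ + n₂ − 2 = 27
Two-sided p-value ≈ 0.005
Since p ≈ 0.005 < α = 0.025, reject H0; the data support H1.

-3.080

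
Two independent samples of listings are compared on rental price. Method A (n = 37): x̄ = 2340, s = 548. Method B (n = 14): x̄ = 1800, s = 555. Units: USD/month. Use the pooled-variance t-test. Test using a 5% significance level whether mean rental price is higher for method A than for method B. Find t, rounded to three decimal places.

3.130

Let group 1 = method A, group 2 = method B. H0: μ_1 = μ_2; H1: μ_1 > μ_2 (two-sample pooled-variance t-test, right-tailed).
s_p² = [(37−1)·548² + (14−1)·555²]/(37+14−2) = 302352
t = (2340 − 1800)/√[302352·(1/37 + 1/14)] = 3.130
df = n₁ + n₂ − 2 = 49
p-value = P(T ≥ 3.130) ≈ 0.001
Since p ≈ 0.001 < α = 0.05, reject H0; the data support H1.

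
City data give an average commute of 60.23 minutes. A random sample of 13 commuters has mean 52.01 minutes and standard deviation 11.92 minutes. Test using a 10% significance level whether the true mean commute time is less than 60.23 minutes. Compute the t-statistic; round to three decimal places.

H0: μ = 60.23; H1: μ < 60.23 (one-sample t-test, left-tailed).
t = (x̄ − μ₀)/(s/√n) = (52.01 − 60.23)/(11.92/√13) = -2.486
df = n − 1 = 12
p-value = P(T ≤ -2.486) ≈ 0.0143
Since p ≈ 0.0143 < α = 0.1, reject H0; the evidence is statistically significant.

-2.486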